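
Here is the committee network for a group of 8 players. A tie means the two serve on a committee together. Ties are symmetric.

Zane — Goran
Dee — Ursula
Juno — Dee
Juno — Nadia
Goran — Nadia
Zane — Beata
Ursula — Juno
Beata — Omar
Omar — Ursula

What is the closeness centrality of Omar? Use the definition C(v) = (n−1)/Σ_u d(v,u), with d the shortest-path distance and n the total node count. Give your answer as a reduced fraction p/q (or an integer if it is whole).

1/2

Distances from Omar: Beata:1, Dee:2, Goran:3, Juno:2, Nadia:3, Ursula:1, Zane:2. Sum = 14.
n = 8, so closeness = 7/14 = 1/2.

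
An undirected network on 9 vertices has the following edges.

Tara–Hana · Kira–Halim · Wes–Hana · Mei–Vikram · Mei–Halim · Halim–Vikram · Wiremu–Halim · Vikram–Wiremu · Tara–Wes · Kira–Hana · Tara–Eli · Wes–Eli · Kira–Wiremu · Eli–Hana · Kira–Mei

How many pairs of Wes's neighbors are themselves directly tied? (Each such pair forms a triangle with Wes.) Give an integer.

Wes's neighbors: Eli, Hana, and Tara.
Neighbor pairs that are themselves tied: Wes–Eli–Hana; Wes–Eli–Tara; Wes–Hana–Tara. Each forms one triangle with Wes, for 3 in total.

3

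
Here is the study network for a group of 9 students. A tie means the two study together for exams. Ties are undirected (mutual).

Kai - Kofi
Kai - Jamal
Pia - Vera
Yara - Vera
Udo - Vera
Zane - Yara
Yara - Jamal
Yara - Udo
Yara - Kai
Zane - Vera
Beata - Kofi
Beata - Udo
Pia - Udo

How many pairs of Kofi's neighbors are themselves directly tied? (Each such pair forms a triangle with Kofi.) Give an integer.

Kofi's neighbors are Beata and Kai, but none of them are tied to each other, so no triangle contains Kofi.

0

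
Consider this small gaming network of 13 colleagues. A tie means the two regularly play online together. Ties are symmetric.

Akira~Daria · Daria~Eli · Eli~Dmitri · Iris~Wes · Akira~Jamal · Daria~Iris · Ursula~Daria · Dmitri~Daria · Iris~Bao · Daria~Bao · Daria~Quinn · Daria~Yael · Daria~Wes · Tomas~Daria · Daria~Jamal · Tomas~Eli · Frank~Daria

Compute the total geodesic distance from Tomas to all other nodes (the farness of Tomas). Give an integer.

Distances from Tomas: Akira:2, Bao:2, Daria:1, Dmitri:2, Eli:1, Frank:2, Iris:2, Jamal:2, Quinn:2, Ursula:2, Wes:2, Yael:2.
Sum = 2 + 2 + 1 + 2 + 1 + 2 + 2 + 2 + 2 + 2 + 2 + 2 = 22.

22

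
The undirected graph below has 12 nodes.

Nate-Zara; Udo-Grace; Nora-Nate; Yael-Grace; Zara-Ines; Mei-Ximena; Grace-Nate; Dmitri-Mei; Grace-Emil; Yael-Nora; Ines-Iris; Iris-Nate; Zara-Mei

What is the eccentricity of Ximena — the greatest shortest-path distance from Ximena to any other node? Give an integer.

5

Distances from Ximena: Dmitri:2, Emil:5, Grace:4, Ines:3, Iris:4, Mei:1, Nate:3, Nora:4, Udo:5, Yael:5, Zara:2.
The largest is 5 (to Yael, Udo, and Emil), so the eccentricity of Ximena is 5.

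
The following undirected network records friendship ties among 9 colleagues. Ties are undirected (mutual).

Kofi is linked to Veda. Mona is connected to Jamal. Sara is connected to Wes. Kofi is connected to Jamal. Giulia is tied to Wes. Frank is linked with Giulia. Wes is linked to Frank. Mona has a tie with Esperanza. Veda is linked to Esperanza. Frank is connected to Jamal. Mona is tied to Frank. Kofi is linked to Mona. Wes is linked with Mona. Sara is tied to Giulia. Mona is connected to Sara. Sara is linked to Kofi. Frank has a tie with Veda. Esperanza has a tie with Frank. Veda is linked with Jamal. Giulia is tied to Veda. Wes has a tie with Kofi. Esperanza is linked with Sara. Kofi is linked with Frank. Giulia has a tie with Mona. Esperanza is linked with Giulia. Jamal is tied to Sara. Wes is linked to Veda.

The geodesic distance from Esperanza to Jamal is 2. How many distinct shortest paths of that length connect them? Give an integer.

The shortest distance is 2. The length-2 paths are: Esperanza–Frank–Jamal; Esperanza–Sara–Jamal; Esperanza–Veda–Jamal; Esperanza–Mona–Jamal.
That gives 4 distinct shortest paths.

4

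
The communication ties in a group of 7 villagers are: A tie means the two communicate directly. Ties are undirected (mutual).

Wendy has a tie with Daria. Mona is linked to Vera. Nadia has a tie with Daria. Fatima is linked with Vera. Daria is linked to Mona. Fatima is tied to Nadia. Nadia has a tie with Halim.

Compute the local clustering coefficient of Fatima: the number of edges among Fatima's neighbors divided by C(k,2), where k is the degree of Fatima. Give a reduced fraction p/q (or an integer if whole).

0

Fatima's neighbors: Nadia and Vera (k = 2).
Possible neighbor pairs: C(2,2) = 1. Edges among them: none → e = 0.
Clustering(Fatima) = 0/1.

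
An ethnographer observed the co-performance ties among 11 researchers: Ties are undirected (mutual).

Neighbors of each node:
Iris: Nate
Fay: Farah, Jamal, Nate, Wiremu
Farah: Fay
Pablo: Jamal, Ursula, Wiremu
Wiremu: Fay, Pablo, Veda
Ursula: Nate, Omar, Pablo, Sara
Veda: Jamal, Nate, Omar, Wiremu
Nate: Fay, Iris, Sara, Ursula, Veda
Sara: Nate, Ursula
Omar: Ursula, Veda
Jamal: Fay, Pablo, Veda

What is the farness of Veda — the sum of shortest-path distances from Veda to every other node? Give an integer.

Distances from Veda: Farah:3, Fay:2, Iris:2, Jamal:1, Nate:1, Omar:1, Pablo:2, Sara:2, Ursula:2, Wiremu:1.
Sum = 3 + 2 + 2 + 1 + 1 + 1 + 2 + 2 + 2 + 1 = 17.

17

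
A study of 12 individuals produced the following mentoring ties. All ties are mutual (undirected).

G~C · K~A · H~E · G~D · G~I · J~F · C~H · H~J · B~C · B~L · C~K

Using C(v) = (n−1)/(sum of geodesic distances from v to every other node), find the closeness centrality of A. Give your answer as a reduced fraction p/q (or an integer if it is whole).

Distances from A: B:3, C:2, D:4, E:4, F:5, G:3, H:3, I:4, J:4, K:1, L:4. Sum = 37.
n = 12, so closeness = 11/37.

11/37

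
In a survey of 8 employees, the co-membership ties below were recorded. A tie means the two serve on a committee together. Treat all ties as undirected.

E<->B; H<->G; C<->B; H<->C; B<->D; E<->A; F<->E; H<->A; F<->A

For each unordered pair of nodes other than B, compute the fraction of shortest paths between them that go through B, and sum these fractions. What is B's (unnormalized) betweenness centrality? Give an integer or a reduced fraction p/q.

15/2

Pairs whose geodesics pass through B — F–C: 1/2; F–D: 1; E–C: 1; E–D: 1; C–D: 1; D–G: 1; D–A: 1; D–H: 1.
All other pairs contribute 0.
Summing the contributions gives betweenness(B) = 15/2.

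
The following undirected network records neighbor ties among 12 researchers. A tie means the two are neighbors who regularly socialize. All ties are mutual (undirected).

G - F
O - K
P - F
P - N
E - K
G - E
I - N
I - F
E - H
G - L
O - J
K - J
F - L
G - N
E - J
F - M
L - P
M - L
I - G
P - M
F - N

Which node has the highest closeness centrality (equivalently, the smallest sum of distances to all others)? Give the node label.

G

Farness (sum of distances to all others) for each node — E:20, F:21, G:18, H:30, I:24, J:27, K:27, L:23, M:29, N:23, O:36, P:28.
The smallest farness is 18, for G, so G has the highest closeness.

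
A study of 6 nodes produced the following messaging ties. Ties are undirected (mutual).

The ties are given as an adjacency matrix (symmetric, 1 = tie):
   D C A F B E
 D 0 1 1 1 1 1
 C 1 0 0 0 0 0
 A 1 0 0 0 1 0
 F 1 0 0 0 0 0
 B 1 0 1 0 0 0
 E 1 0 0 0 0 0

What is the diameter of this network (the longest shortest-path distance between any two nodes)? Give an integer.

2

Eccentricity of each node (its greatest distance to any other): A:2, B:2, C:2, D:1, E:2, F:2.
The maximum eccentricity is 2, realized for instance by the pair C–A via C – D – A. So the diameter is 2.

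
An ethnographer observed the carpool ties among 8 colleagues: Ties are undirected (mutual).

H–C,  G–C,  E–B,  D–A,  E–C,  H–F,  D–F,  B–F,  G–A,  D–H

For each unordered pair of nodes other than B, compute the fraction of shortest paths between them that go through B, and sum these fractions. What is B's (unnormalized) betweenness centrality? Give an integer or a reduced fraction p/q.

3/2

Pairs whose geodesics pass through B — E–F: 1; E–D: 1/2.
All other pairs contribute 0.
Summing the contributions gives betweenness(B) = 3/2.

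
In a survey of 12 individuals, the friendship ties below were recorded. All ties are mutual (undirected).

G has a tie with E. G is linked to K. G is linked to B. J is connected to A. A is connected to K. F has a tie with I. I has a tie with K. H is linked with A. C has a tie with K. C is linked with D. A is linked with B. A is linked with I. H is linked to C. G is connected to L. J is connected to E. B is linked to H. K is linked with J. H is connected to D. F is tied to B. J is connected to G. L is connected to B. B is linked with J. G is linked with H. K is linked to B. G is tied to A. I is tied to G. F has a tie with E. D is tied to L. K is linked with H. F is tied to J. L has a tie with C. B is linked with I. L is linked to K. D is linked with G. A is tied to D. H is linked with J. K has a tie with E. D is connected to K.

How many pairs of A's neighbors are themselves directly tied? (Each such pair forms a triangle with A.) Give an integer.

A's neighbors: B, D, G, H, I, J, and K.
Neighbor pairs that are themselves tied: A–B–G; A–B–H; A–B–I; A–B–J; A–B–K; A–D–G; A–D–H; A–D–K; A–G–H; A–G–I; A–G–J; A–G–K; A–H–J; A–H–K; A–I–K; A–J–K. Each forms one triangle with A, for 16 in total.

16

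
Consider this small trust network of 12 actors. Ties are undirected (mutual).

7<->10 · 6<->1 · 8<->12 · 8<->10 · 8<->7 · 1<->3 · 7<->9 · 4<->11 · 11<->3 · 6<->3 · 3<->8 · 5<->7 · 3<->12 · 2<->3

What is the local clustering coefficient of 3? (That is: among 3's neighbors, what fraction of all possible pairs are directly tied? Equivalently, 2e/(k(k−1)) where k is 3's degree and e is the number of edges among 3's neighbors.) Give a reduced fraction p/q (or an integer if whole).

2/15

3's neighbors: 1, 2, 6, 8, 11, and 12 (k = 6).
Possible neighbor pairs: C(6,2) = 15. Edges among them: 1–6, 8–12 → e = 2.
Clustering(3) = 2/15.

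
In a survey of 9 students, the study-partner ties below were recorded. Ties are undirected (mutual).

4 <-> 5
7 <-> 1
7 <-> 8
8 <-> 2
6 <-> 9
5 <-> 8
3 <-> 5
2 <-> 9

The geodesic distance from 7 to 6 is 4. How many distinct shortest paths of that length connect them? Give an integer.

The shortest distance is 4, and the only length-4 path is 7–8–2–9–6. So there is exactly 1 shortest path.

1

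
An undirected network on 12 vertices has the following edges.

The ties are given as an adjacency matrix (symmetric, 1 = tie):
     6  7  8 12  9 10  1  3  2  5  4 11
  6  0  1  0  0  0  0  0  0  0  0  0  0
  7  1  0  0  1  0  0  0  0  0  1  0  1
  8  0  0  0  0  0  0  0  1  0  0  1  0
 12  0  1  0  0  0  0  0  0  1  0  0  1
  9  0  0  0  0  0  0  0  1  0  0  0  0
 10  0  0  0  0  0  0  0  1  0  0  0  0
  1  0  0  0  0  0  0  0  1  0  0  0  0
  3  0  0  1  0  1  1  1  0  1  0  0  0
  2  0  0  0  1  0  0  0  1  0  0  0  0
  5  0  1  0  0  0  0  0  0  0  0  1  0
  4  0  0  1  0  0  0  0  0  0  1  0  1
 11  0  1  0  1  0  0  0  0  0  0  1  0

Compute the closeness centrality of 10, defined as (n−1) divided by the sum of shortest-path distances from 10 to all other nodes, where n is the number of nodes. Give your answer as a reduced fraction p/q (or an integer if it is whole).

11/32

Distances from 10: 1:2, 2:2, 3:1, 4:3, 5:4, 6:5, 7:4, 8:2, 9:2, 11:4, 12:3. Sum = 32.
n = 12, so closeness = 11/32.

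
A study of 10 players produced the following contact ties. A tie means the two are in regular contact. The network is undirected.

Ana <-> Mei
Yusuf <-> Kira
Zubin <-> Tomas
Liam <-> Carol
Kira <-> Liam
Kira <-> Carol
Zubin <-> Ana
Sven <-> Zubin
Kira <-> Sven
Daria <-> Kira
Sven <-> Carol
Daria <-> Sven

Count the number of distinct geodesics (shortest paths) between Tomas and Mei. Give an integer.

The shortest distance is 3, and the only length-3 path is Tomas–Zubin–Ana–Mei. So there is exactly 1 shortest path.

1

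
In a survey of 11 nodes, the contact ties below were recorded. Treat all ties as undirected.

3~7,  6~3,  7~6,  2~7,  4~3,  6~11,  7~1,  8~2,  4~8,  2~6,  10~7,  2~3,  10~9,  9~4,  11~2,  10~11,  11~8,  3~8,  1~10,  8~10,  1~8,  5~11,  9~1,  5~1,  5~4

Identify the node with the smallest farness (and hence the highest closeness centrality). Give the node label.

8

Farness (sum of distances to all others) for each node — 1:15, 2:16, 3:15, 4:16, 5:17, 6:17, 7:15, 8:14, 9:19, 10:15, 11:15.
The smallest farness is 14, for 8, so 8 has the highest closeness.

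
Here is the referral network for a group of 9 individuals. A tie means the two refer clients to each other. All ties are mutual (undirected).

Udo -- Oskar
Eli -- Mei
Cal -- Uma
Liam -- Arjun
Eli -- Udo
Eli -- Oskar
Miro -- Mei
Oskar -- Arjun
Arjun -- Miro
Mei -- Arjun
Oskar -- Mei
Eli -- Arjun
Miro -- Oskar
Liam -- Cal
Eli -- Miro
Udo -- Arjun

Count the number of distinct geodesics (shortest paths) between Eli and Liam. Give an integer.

1

The shortest distance is 2, and the only length-2 path is Eli–Arjun–Liam. So there is exactly 1 shortest path.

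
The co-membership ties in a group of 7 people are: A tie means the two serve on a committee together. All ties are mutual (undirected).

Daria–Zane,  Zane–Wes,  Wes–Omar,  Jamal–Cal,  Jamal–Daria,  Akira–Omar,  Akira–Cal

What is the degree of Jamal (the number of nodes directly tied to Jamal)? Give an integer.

Jamal is directly tied to Cal and Daria. That is 2 neighbors, so the degree of Jamal is 2.

2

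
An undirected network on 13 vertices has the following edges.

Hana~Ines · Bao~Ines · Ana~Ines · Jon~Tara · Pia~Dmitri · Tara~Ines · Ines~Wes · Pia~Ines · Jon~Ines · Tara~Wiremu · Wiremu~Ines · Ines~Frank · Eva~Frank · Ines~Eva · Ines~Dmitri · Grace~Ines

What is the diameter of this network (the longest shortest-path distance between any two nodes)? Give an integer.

Eccentricity of each node (its greatest distance to any other): Ana:2, Bao:2, Dmitri:2, Eva:2, Frank:2, Grace:2, Hana:2, Ines:1, Jon:2, Pia:2, Tara:2, Wes:2, Wiremu:2.
The maximum eccentricity is 2, realized for instance by the pair Frank–Jon via Frank – Ines – Jon. So the diameter is 2.

2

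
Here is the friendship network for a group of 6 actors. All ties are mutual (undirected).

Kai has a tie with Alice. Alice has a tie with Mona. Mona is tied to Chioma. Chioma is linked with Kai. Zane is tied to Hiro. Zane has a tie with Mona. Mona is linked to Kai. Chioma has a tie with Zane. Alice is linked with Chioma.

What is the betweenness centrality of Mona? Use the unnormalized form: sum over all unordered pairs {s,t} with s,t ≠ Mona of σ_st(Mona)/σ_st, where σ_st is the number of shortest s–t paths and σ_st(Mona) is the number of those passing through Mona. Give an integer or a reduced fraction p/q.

2

Pairs whose geodesics pass through Mona — Zane–Kai: 1/2; Zane–Alice: 1/2; Kai–Hiro: 1/2; Alice–Hiro: 1/2.
All other pairs contribute 0.
Summing the contributions gives betweenness(Mona) = 2.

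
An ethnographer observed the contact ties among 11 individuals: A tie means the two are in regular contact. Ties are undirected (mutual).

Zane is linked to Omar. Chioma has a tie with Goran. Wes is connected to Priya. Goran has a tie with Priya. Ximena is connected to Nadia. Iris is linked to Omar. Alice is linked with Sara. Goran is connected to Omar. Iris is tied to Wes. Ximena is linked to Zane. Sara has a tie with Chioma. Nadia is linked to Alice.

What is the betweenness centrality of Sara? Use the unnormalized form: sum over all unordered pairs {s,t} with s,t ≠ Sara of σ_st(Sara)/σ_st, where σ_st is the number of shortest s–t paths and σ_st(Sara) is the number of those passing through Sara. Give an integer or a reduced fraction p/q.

15/2

Pairs whose geodesics pass through Sara — Wes–Alice: 1; Iris–Alice: 1/2; Omar–Alice: 1/2; Ximena–Chioma: 1/2; Nadia–Chioma: 1; Nadia–Goran: 1/2; Nadia–Priya: 1/2; Alice–Chioma: 1; Alice–Goran: 1; Alice–Priya: 1.
All other pairs contribute 0.
Summing the contributions gives betweenness(Sara) = 15/2.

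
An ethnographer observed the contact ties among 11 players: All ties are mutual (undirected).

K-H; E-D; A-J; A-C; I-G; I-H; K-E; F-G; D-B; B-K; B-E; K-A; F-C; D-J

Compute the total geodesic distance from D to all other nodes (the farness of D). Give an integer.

Distances from D: A:2, B:1, C:3, E:1, F:4, G:5, H:3, I:4, J:1, K:2.
Sum = 2 + 1 + 3 + 1 + 4 + 5 + 3 + 4 + 1 + 2 = 26.

26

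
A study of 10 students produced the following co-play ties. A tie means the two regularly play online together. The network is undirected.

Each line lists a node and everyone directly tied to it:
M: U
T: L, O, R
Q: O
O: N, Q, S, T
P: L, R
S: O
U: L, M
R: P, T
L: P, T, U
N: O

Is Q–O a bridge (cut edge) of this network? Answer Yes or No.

Yes

Without the Q–O edge there is no alternate route between Q and O, so the network disconnects. It is a bridge.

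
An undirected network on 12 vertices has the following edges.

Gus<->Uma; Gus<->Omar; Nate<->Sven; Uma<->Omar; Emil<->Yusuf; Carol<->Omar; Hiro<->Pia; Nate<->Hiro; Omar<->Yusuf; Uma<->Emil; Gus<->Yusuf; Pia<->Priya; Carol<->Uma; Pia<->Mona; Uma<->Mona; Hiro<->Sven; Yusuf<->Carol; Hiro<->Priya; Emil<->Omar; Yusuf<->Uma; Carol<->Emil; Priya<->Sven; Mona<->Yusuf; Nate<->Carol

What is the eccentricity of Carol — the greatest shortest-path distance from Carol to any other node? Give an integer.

Distances from Carol: Emil:1, Gus:2, Hiro:2, Mona:2, Nate:1, Omar:1, Pia:3, Priya:3, Sven:2, Uma:1, Yusuf:1.
The largest is 3 (to Pia and Priya), so the eccentricity of Carol is 3.

3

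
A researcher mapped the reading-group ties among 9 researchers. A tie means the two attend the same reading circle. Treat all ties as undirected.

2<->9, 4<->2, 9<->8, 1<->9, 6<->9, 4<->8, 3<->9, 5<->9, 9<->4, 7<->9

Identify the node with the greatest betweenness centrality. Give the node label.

9

Unnormalized betweenness of each node: 1:0, 2:0, 3:0, 4:1/2, 5:0, 6:0, 7:0, 8:0, 9:51/2.
9 has the largest value, 51/2, making it the main broker — the node through which the most shortest paths run.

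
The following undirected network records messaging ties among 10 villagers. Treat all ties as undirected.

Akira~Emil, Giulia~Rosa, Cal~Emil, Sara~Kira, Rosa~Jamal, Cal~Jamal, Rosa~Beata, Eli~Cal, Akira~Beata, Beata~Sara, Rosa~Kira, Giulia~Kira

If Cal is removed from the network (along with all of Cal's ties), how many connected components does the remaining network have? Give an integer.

Without Cal, the remaining ties split the others into: {Akira, Beata, Emil, Giulia, Jamal, Kira, Rosa, Sara}; {Eli}.
That's 2 separate components.

2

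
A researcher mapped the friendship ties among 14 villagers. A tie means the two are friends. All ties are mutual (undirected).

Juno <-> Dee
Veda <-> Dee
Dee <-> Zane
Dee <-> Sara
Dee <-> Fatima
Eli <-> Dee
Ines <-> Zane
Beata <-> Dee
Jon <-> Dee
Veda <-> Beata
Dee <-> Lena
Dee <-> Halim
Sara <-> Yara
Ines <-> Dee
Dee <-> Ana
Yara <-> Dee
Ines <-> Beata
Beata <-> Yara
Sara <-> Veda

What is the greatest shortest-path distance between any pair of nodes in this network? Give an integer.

2

Eccentricity of each node (its greatest distance to any other): Ana:2, Beata:2, Dee:1, Eli:2, Fatima:2, Halim:2, Ines:2, Jon:2, Juno:2, Lena:2, Sara:2, Veda:2, Yara:2, Zane:2.
The maximum eccentricity is 2, realized for instance by the pair Beata–Zane via Beata – Dee – Zane. So the diameter is 2.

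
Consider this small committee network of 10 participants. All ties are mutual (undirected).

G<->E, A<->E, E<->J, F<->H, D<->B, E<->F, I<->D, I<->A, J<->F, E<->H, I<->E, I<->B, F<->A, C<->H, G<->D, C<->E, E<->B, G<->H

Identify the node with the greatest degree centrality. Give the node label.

E

Degrees — A:3, B:3, C:2, D:3, E:8, F:4, G:3, H:4, I:4, J:2.
The maximum is 8, attained only by E.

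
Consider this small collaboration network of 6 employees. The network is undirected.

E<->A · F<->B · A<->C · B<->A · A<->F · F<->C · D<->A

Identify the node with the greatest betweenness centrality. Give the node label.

A

Unnormalized betweenness of each node: A:15/2, B:0, C:0, D:0, E:0, F:1/2.
A has the largest value, 15/2, making it the main broker — the node through which the most shortest paths run.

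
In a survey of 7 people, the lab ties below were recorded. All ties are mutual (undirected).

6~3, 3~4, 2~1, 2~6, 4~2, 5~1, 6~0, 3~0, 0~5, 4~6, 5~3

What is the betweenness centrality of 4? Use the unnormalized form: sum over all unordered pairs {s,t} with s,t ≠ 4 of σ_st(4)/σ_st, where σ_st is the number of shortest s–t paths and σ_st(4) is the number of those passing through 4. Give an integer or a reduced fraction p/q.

1/2

Pairs whose geodesics pass through 4 — 2–3: 1/2.
All other pairs contribute 0.
Summing the contributions gives betweenness(4) = 1/2.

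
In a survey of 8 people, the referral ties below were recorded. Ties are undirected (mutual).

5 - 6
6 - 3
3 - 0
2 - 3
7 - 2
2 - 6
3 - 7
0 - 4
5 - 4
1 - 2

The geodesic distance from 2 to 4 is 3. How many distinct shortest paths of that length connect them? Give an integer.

2

The shortest distance is 3. The length-3 paths are: 2–3–0–4; 2–6–5–4.
That gives 2 distinct shortest paths.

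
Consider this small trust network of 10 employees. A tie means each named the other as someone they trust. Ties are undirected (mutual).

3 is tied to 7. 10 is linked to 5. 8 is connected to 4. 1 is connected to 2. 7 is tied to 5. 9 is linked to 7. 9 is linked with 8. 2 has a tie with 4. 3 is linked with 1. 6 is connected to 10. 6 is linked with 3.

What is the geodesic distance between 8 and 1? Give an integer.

3

One shortest route is 8 – 4 – 2 – 1, which uses 3 edges, and at distance 2 from 8 we only reach {2, 7}, which does not include 1. So d(8,1) = 3.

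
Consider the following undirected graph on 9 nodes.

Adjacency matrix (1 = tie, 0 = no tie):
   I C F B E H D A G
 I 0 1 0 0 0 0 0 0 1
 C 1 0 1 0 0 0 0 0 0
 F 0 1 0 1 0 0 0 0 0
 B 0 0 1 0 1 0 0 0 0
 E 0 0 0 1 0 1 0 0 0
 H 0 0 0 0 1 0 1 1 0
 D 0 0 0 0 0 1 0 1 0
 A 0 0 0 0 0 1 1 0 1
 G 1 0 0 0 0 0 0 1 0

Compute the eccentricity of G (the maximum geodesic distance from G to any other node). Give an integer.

4

Distances from G: A:1, B:4, C:2, D:2, E:3, F:3, H:2, I:1.
The largest is 4 (to B), so the eccentricity of G is 4.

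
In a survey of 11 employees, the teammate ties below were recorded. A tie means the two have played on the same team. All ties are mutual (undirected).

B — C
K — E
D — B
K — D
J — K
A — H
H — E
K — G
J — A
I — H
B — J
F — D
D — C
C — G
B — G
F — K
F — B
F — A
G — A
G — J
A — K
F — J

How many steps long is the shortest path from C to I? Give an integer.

4

One shortest route is C – G – A – H – I, which uses 4 edges, and at distance 3 from C we only reach {E, H}, which does not include I. So d(C,I) = 4.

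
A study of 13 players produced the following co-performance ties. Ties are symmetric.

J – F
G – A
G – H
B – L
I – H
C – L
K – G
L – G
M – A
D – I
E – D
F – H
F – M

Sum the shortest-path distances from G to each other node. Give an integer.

Distances from G: A:1, B:2, C:2, D:3, E:4, F:2, H:1, I:2, J:3, K:1, L:1, M:2.
Sum = 1 + 2 + 2 + 3 + 4 + 2 + 1 + 2 + 3 + 1 + 1 + 2 = 24.

24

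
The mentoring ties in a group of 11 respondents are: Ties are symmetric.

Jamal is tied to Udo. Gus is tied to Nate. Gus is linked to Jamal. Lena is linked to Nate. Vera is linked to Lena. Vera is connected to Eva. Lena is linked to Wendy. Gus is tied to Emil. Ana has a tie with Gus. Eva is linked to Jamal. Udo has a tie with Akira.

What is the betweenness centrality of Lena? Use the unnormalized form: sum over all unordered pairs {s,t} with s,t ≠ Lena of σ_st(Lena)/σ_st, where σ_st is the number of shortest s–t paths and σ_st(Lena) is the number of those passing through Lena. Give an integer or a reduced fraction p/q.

Pairs whose geodesics pass through Lena — Jamal–Wendy: 2/2; Eva–Nate: 1/2; Eva–Wendy: 1; Ana–Wendy: 1; Ana–Vera: 1/2; Emil–Wendy: 1; Emil–Vera: 1/2; Udo–Wendy: 2/2; Nate–Wendy: 1; Nate–Vera: 1; Akira–Wendy: 2/2; Wendy–Gus: 1; Wendy–Vera: 1; Gus–Vera: 1/2.
All other pairs contribute 0.
Summing the contributions gives betweenness(Lena) = 12.

12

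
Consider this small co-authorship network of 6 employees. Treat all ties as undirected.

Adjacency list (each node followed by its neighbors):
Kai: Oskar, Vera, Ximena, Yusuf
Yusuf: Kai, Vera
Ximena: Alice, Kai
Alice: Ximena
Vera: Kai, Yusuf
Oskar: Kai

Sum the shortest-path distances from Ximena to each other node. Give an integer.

Distances from Ximena: Alice:1, Kai:1, Oskar:2, Vera:2, Yusuf:2.
Sum = 1 + 1 + 2 + 2 + 2 = 8.

8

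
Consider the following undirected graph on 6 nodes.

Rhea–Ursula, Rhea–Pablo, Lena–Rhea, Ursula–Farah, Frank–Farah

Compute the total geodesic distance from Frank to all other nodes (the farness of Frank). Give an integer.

Distances from Frank: Farah:1, Lena:4, Pablo:4, Rhea:3, Ursula:2.
Sum = 1 + 4 + 4 + 3 + 2 = 14.

14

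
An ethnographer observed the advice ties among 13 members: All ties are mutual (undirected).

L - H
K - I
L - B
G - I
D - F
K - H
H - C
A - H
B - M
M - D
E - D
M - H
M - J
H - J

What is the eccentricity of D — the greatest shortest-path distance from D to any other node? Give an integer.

Distances from D: A:3, B:2, C:3, E:1, F:1, G:5, H:2, I:4, J:2, K:3, L:3, M:1.
The largest is 5 (to G), so the eccentricity of D is 5.

5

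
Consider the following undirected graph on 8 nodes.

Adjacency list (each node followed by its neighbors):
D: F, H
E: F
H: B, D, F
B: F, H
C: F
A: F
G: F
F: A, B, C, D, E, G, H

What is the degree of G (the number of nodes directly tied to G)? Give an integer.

1

G is directly tied to F. That is 1 neighbor, so the degree of G is 1.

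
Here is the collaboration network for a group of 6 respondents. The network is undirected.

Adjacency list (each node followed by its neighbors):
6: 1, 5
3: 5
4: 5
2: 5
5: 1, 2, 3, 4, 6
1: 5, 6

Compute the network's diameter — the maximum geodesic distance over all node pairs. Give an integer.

2

Eccentricity of each node (its greatest distance to any other): 1:2, 2:2, 3:2, 4:2, 5:1, 6:2.
The maximum eccentricity is 2, realized for instance by the pair 6–3 via 6 – 5 – 3. So the diameter is 2.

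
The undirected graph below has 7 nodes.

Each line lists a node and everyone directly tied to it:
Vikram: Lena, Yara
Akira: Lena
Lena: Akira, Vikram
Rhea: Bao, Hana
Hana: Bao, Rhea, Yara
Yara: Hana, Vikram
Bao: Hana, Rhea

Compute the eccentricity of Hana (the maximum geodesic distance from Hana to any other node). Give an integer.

Distances from Hana: Akira:4, Bao:1, Lena:3, Rhea:1, Vikram:2, Yara:1.
The largest is 4 (to Akira), so the eccentricity of Hana is 4.

4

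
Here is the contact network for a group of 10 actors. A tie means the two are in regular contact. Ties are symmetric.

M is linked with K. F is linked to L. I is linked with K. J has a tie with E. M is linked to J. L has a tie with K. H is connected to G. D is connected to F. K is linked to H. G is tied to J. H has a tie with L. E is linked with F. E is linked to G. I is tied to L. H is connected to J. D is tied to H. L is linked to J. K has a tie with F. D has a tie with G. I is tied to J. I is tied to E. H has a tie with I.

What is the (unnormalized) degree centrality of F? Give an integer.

4

F is directly tied to D, E, K, and L. That is 4 neighbors, so the degree of F is 4.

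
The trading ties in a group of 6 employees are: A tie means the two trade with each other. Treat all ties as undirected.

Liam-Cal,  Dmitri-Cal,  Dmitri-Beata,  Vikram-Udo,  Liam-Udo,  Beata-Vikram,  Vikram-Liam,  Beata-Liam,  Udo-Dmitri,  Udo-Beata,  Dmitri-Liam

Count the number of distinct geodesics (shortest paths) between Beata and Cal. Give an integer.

2

The shortest distance is 2. The length-2 paths are: Beata–Liam–Cal; Beata–Dmitri–Cal.
That gives 2 distinct shortest paths.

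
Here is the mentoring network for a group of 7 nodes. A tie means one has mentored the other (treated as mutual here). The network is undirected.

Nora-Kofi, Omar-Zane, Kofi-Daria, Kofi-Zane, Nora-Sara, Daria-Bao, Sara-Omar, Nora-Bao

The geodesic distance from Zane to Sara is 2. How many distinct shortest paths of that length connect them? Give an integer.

1

The shortest distance is 2, and the only length-2 path is Zane–Omar–Sara. So there is exactly 1 shortest path.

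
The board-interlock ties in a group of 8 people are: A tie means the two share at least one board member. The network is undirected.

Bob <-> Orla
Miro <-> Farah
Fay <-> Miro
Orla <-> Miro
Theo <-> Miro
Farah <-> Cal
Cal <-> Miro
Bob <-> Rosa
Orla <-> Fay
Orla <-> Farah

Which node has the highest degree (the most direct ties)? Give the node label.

Miro

Degrees — Bob:2, Cal:2, Farah:3, Fay:2, Miro:5, Orla:4, Rosa:1, Theo:1.
The maximum is 5, attained only by Miro.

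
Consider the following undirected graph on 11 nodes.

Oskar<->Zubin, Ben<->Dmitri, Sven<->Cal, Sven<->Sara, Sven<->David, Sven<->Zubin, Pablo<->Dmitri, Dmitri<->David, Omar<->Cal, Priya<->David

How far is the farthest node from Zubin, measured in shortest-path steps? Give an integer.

Distances from Zubin: Ben:4, Cal:2, David:2, Dmitri:3, Omar:3, Oskar:1, Pablo:4, Priya:3, Sara:2, Sven:1.
The largest is 4 (to Ben and Pablo), so the eccentricity of Zubin is 4.

4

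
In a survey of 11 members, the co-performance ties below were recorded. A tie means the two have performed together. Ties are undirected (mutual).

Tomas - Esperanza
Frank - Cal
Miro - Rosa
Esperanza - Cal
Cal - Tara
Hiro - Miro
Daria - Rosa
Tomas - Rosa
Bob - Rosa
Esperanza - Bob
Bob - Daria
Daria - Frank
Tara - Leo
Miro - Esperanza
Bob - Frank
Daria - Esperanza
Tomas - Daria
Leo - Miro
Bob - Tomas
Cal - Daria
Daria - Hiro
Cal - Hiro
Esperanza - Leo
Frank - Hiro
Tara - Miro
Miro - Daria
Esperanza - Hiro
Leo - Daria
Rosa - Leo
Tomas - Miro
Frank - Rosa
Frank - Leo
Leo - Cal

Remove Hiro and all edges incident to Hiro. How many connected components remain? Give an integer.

1

Hiro's neighbors (Cal, Daria, Esperanza, Frank, and Miro) remain reachable from one another through other ties, so the rest of the network stays in one piece.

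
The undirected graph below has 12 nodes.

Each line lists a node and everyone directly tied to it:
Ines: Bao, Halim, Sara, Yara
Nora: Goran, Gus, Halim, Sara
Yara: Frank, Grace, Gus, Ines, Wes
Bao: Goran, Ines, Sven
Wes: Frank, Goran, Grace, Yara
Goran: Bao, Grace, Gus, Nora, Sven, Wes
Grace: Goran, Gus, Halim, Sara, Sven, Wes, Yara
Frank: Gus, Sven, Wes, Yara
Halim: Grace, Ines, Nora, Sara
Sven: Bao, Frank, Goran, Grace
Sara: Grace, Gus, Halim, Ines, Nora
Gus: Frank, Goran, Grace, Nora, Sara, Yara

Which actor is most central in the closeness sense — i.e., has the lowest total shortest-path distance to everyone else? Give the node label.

Grace

Farness (sum of distances to all others) for each node — Bao:19, Frank:19, Goran:16, Grace:15, Gus:16, Halim:19, Ines:18, Nora:18, Sara:17, Sven:18, Wes:18, Yara:17.
The smallest farness is 15, for Grace, so Grace has the highest closeness.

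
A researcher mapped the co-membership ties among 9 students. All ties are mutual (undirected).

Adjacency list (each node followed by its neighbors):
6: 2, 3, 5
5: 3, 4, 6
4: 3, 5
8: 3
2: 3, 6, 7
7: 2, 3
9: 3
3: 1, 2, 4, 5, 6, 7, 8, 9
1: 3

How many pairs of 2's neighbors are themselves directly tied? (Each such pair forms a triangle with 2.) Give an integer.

2

2's neighbors: 3, 6, and 7.
Neighbor pairs that are themselves tied: 2–3–6; 2–3–7. Each forms one triangle with 2, for 2 in total.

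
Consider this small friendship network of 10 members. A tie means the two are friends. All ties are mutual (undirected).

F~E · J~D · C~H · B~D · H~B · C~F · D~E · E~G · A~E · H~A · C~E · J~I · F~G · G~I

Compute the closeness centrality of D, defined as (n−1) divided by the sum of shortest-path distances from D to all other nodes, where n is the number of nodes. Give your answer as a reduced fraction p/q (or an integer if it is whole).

Distances from D: A:2, B:1, C:2, E:1, F:2, G:2, H:2, I:2, J:1. Sum = 15.
n = 10, so closeness = 9/15 = 3/5.

3/5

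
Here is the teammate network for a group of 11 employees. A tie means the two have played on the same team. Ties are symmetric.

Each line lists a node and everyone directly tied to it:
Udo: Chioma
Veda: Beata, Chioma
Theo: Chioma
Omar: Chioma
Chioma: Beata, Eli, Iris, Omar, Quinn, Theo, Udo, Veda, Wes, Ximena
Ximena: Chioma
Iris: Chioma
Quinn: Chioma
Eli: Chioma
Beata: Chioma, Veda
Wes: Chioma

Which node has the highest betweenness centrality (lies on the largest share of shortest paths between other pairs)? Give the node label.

Chioma

Unnormalized betweenness of each node: Beata:0, Chioma:44, Eli:0, Iris:0, Omar:0, Quinn:0, Theo:0, Udo:0, Veda:0, Wes:0, Ximena:0.
Chioma has the largest value, 44, making it the main broker — the node through which the most shortest paths run.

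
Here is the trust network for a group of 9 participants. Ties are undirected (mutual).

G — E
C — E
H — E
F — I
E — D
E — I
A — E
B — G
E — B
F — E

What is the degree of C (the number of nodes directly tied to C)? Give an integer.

C is directly tied to E. That is 1 neighbor, so the degree of C is 1.

1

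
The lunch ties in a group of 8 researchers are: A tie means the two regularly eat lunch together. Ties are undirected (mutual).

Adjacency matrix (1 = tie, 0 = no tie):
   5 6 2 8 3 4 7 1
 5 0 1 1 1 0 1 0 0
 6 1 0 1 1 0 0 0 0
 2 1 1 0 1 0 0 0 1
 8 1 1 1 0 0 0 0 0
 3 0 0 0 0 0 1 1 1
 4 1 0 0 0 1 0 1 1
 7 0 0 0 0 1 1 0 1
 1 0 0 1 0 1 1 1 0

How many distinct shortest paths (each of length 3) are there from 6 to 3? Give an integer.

The shortest distance is 3. The length-3 paths are: 6–5–4–3; 6–2–1–3.
That gives 2 distinct shortest paths.

2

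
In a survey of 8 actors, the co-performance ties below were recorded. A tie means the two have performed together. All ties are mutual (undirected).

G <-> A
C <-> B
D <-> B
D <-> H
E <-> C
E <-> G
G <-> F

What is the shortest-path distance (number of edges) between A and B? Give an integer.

4

One shortest route is A – G – E – C – B, which uses 4 edges, and at distance 3 from A we only reach {C}, which does not include B. So d(A,B) = 4.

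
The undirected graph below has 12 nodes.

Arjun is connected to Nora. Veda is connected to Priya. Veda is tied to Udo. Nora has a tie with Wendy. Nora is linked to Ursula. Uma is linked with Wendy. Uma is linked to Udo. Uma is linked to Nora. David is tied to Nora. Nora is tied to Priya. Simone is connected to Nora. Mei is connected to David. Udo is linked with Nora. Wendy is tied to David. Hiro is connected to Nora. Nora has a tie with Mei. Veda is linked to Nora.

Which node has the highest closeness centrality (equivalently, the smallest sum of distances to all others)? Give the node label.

Farness (sum of distances to all others) for each node — Arjun:21, David:19, Hiro:21, Mei:20, Nora:11, Priya:20, Simone:21, Udo:19, Uma:19, Ursula:21, Veda:19, Wendy:19.
The smallest farness is 11, for Nora, so Nora has the highest closeness.

Nora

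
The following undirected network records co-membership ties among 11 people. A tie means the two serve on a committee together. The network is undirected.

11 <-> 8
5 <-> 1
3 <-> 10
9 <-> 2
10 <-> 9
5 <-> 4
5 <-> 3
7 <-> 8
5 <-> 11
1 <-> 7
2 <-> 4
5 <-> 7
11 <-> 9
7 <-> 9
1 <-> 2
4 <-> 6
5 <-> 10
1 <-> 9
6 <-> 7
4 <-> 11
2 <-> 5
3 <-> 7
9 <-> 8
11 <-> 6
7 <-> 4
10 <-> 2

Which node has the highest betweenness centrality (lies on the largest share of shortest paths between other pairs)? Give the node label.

Unnormalized betweenness of each node: 1:9/20, 2:129/70, 3:10/21, 4:1009/420, 5:2609/420, 6:1/5, 7:302/35, 8:1/5, 9:733/140, 10:6/5, 11:331/105.
7 has the largest value, 302/35, making it the main broker — the node through which the most shortest paths run.

7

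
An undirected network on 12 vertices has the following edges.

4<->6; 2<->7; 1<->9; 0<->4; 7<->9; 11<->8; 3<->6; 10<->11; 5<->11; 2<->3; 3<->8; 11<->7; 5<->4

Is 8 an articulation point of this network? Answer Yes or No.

No

Even without 8, every remaining node can still reach every other (the residual graph is connected), so 8 is not a cut vertex.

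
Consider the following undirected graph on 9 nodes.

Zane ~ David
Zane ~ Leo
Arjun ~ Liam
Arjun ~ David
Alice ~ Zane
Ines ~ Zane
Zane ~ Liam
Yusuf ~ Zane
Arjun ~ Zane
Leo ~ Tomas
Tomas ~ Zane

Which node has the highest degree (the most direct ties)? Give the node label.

Zane

Degrees — Alice:1, Arjun:3, David:2, Ines:1, Leo:2, Liam:2, Tomas:2, Yusuf:1, Zane:8.
The maximum is 8, attained only by Zane.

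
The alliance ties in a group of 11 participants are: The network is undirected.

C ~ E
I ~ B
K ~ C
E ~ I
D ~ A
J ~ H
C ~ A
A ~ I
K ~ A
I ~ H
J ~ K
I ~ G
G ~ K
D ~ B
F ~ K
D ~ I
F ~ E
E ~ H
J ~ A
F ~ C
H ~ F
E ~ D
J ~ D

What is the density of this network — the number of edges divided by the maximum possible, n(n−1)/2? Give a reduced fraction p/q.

There are 23 edges and 11 nodes, so the maximum possible is C(11,2) = 55.
Density = 23/55.

23/55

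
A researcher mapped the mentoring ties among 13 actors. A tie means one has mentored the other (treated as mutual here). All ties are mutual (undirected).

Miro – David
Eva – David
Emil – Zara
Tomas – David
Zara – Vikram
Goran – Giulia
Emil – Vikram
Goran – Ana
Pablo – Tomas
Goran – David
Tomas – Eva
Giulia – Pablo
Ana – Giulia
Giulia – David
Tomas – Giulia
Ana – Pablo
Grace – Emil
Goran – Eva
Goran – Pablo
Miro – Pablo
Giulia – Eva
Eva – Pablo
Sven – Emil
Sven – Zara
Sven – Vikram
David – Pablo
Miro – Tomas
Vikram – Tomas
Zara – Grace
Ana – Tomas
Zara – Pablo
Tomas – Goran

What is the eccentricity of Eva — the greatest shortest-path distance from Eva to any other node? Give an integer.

3

Distances from Eva: Ana:2, David:1, Emil:3, Giulia:1, Goran:1, Grace:3, Miro:2, Pablo:1, Sven:3, Tomas:1, Vikram:2, Zara:2.
The largest is 3 (to Grace, Emil, and Sven), so the eccentricity of Eva is 3.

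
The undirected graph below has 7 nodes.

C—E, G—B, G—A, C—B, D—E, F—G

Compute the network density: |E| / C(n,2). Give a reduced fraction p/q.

There are 6 edges and 7 nodes, so the maximum possible is C(7,2) = 21.
Density = 6/21 = 2/7.

2/7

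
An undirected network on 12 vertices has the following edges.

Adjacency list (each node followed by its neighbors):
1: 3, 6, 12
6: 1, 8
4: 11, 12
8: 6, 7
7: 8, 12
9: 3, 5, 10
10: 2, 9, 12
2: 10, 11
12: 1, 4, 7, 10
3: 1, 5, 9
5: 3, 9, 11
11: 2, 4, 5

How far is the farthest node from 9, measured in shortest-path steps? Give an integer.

Distances from 9: 1:2, 2:2, 3:1, 4:3, 5:1, 6:3, 7:3, 8:4, 10:1, 11:2, 12:2.
The largest is 4 (to 8), so the eccentricity of 9 is 4.

4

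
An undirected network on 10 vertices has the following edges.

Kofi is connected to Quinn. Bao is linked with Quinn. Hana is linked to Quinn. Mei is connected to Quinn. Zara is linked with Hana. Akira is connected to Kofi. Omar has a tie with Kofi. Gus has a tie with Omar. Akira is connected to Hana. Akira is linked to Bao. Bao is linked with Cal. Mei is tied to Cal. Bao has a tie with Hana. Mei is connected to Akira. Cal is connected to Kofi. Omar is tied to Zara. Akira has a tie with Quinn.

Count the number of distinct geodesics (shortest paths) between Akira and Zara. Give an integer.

1

The shortest distance is 2, and the only length-2 path is Akira–Hana–Zara. So there is exactly 1 shortest path.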